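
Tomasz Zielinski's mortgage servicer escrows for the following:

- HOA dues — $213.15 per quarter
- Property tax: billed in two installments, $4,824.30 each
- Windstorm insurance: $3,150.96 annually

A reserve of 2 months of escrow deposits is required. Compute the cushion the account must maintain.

HOA dues — $213.15 × 4 = $852.60/yr
Property tax — $4,824.30 × 2 = $9,648.60/yr
Windstorm insurance — $3,150.96/yr
Total annual escrow = $852.60 + $9,648.60 + $3,150.96 = $13,652.16
Monthly = $13,652.16 ÷ 12 = $1,137.68
Reserve = 2 × $1,137.68 = $2,275.36

$2,275.36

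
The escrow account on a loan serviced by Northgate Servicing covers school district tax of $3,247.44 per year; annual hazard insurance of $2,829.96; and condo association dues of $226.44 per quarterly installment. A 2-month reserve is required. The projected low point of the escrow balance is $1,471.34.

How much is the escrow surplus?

School district tax: $3,247.44
Hazard insurance: $2,829.96
Condo association dues: $226.44 × 4 = $905.76
Total annual escrow = $3,247.44 + $2,829.96 + $905.76 = $6,983.16
Per month = $6,983.16 / 12 = $581.93
Required cushion = 2 × $581.93 = $1,163.86
Excess over cushion: $1,471.34 − $1,163.86 = $307.48

$307.48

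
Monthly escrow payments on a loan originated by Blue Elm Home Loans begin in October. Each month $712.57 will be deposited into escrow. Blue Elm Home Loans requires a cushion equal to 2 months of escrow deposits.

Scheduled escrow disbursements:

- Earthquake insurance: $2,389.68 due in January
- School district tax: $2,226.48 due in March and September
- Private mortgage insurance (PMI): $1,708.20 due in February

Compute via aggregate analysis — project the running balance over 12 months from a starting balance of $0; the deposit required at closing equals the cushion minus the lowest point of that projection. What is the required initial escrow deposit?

$3,474.08

Cushion = 2 × $712.57 = $1,425.14
Trial balance (start $0, +$712.57 each month, − disbursements):
  Oct: +$712.57 → $712.57
  Nov: +$712.57 → $1,425.14
  Dec: +$712.57 → $2,137.71
  Jan: +$712.57 − $2,389.68 → $460.60
  Feb: +$712.57 − $1,708.20 → -$535.03
  Mar: +$712.57 − $2,226.48 → -$2,048.94
  Apr: +$712.57 → -$1,336.37
  May: +$712.57 → -$623.80
  Jun: +$712.57 → $88.77
  Jul: +$712.57 → $801.34
  Aug: +$712.57 → $1,513.91
  Sep: +$712.57 − $2,226.48 → $0.00
Lowest trial balance = -$2,048.94 (Mar)
Initial deposit = cushion − low point = $1,425.14 − (-$2,048.94) = $3,474.08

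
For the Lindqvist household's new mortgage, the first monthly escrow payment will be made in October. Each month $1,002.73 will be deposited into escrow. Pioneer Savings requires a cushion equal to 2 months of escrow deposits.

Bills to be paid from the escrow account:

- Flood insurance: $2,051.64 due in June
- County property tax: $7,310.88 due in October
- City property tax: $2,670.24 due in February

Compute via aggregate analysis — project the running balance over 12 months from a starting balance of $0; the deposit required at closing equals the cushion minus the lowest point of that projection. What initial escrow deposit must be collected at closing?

Cushion = 2 × $1,002.73 = $2,005.46
Trial balance (start $0, +$1,002.73 each month, − disbursements):
  Oct: +$1,002.73 − $7,310.88 → -$6,308.15
  Nov: +$1,002.73 → -$5,305.42
  Dec: +$1,002.73 → -$4,302.69
  Jan: +$1,002.73 → -$3,299.96
  Feb: +$1,002.73 − $2,670.24 → -$4,967.47
  Mar: +$1,002.73 → -$3,964.74
  Apr: +$1,002.73 → -$2,962.01
  May: +$1,002.73 → -$1,959.28
  Jun: +$1,002.73 − $2,051.64 → -$3,008.19
  Jul: +$1,002.73 → -$2,005.46
  Aug: +$1,002.73 → -$1,002.73
  Sep: +$1,002.73 → $0.00
Lowest trial balance = -$6,308.15 (Oct)
Initial deposit = cushion − low point = $2,005.46 − (-$6,308.15) = $8,313.61

$8,313.61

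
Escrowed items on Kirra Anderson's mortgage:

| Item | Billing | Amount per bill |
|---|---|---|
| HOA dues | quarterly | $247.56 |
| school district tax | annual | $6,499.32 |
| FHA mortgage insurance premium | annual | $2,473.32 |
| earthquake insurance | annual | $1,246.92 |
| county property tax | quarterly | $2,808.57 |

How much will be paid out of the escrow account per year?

$22,444.08

HOA dues = $247.56 × 4 = $990.24/yr
School district tax = $6,499.32/yr
FHA mortgage insurance premium = $2,473.32/yr
Earthquake insurance = $1,246.92/yr
County property tax = $2,808.57 × 4 = $11,234.28/yr
Total annual escrow = $22,444.08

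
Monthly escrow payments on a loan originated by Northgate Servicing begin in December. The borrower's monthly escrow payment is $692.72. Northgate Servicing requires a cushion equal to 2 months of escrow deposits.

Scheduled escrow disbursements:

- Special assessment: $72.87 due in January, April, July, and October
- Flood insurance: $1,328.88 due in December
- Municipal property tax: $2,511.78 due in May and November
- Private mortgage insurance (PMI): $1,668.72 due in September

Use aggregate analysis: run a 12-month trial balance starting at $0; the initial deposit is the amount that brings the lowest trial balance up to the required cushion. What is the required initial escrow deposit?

$2,021.60

Cushion = 2 × $692.72 = $1,385.44
Trial balance (start $0, +$692.72 each month, − disbursements):
  Dec: +$692.72 − $1,328.88 → -$636.16
  Jan: +$692.72 − $72.87 → -$16.31
  Feb: +$692.72 → $676.41
  Mar: +$692.72 → $1,369.13
  Apr: +$692.72 − $72.87 → $1,988.98
  May: +$692.72 − $2,511.78 → $169.92
  Jun: +$692.72 → $862.64
  Jul: +$692.72 − $72.87 → $1,482.49
  Aug: +$692.72 → $2,175.21
  Sep: +$692.72 − $1,668.72 → $1,199.21
  Oct: +$692.72 − $72.87 → $1,819.06
  Nov: +$692.72 − $2,511.78 → $0.00
Lowest trial balance = -$636.16 (Dec)
Initial deposit = cushion − low point = $1,385.44 − (-$636.16) = $2,021.60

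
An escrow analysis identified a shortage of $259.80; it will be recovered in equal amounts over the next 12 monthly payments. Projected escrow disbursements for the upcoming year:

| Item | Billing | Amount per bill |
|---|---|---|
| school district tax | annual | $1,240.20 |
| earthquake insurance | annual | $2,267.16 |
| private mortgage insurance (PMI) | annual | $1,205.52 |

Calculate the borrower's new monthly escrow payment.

$414.39

School district tax — $1,240.20 per year
Earthquake insurance — $2,267.16 per year
Private mortgage insurance (PMI) — $1,205.52 per year
Total per year = $1,240.20 + $2,267.16 + $1,205.52 = $4,712.88
Monthly escrow = $4,712.88 ÷ 12 = $392.74
Monthly shortage recovery: $259.80 ÷ 12 = $21.65
New monthly escrow = $392.74 + $21.65 = $414.39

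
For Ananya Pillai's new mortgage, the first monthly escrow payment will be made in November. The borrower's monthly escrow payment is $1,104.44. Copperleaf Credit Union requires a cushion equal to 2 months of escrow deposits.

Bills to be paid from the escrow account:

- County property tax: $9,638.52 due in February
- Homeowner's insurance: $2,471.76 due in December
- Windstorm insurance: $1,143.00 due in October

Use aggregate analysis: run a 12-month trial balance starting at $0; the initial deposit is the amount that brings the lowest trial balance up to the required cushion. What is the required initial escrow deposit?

$9,901.40

Cushion = 2 × $1,104.44 = $2,208.88
Trial balance (start $0, +$1,104.44 each month, − disbursements):
  Nov: +$1,104.44 → $1,104.44
  Dec: +$1,104.44 − $2,471.76 → -$262.88
  Jan: +$1,104.44 → $841.56
  Feb: +$1,104.44 − $9,638.52 → -$7,692.52
  Mar: +$1,104.44 → -$6,588.08
  Apr: +$1,104.44 → -$5,483.64
  May: +$1,104.44 → -$4,379.20
  Jun: +$1,104.44 → -$3,274.76
  Jul: +$1,104.44 → -$2,170.32
  Aug: +$1,104.44 → -$1,065.88
  Sep: +$1,104.44 → $38.56
  Oct: +$1,104.44 − $1,143.00 → $0.00
Lowest trial balance = -$7,692.52 (Feb)
Initial deposit = cushion − low point = $2,208.88 − (-$7,692.52) = $9,901.40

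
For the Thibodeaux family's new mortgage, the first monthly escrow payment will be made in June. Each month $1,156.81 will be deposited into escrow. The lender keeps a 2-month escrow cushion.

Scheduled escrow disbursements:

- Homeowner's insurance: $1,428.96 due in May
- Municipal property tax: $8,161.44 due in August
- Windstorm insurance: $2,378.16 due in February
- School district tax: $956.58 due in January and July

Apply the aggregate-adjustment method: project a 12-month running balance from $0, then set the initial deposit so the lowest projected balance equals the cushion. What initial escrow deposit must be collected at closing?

Cushion = 2 × $1,156.81 = $2,313.62
Trial balance (start $0, +$1,156.81 each month, − disbursements):
  Jun: +$1,156.81 → $1,156.81
  Jul: +$1,156.81 − $956.58 → $1,357.04
  Aug: +$1,156.81 − $8,161.44 → -$5,647.59
  Sep: +$1,156.81 → -$4,490.78
  Oct: +$1,156.81 → -$3,333.97
  Nov: +$1,156.81 → -$2,177.16
  Dec: +$1,156.81 → -$1,020.35
  Jan: +$1,156.81 − $956.58 → -$820.12
  Feb: +$1,156.81 − $2,378.16 → -$2,041.47
  Mar: +$1,156.81 → -$884.66
  Apr: +$1,156.81 → $272.15
  May: +$1,156.81 − $1,428.96 → $0.00
Lowest trial balance = -$5,647.59 (Aug)
Initial deposit = cushion − low point = $2,313.62 − (-$5,647.59) = $7,961.21

$7,961.21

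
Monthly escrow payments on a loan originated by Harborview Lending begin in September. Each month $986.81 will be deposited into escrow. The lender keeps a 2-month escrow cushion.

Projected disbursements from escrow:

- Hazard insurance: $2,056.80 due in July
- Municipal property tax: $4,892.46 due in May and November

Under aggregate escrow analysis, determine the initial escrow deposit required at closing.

$3,905.65

Cushion = 2 × $986.81 = $1,973.62
Trial balance (start $0, +$986.81 each month, − disbursements):
  Sep: +$986.81 → $986.81
  Oct: +$986.81 → $1,973.62
  Nov: +$986.81 − $4,892.46 → -$1,932.03
  Dec: +$986.81 → -$945.22
  Jan: +$986.81 → $41.59
  Feb: +$986.81 → $1,028.40
  Mar: +$986.81 → $2,015.21
  Apr: +$986.81 → $3,002.02
  May: +$986.81 − $4,892.46 → -$903.63
  Jun: +$986.81 → $83.18
  Jul: +$986.81 − $2,056.80 → -$986.81
  Aug: +$986.81 → $0.00
Lowest trial balance = -$1,932.03 (Nov)
Initial deposit = cushion − low point = $1,973.62 − (-$1,932.03) = $3,905.65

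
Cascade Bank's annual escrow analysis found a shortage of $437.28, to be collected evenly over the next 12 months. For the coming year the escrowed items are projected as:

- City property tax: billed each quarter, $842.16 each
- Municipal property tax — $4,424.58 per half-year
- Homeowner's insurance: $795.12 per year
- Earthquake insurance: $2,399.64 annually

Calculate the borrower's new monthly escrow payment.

$1,320.82

City property tax: $842.16 × 4 = $3,368.64 annually
Municipal property tax: $4,424.58 × 2 = $8,849.16 annually
Homeowner's insurance: $795.12 annually
Earthquake insurance: $2,399.64 annually
Annual escrow total = $15,412.56
Monthly = $15,412.56 / 12 = $1,284.38
Monthly shortage recovery: $437.28 / 12 = $36.44
Adjusted monthly = $1,284.38 + $36.44 = $1,320.82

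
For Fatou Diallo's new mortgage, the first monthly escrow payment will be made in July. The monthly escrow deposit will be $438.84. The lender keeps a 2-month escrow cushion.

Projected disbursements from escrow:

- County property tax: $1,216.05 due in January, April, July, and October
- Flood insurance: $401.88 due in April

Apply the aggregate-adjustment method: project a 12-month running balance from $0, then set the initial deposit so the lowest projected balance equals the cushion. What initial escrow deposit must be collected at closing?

$1,755.36

Cushion = 2 × $438.84 = $877.68
Trial balance (start $0, +$438.84 each month, − disbursements):
  Jul: +$438.84 − $1,216.05 → -$777.21
  Aug: +$438.84 → -$338.37
  Sep: +$438.84 → $100.47
  Oct: +$438.84 − $1,216.05 → -$676.74
  Nov: +$438.84 → -$237.90
  Dec: +$438.84 → $200.94
  Jan: +$438.84 − $1,216.05 → -$576.27
  Feb: +$438.84 → -$137.43
  Mar: +$438.84 → $301.41
  Apr: +$438.84 − $1,617.93 → -$877.68
  May: +$438.84 → -$438.84
  Jun: +$438.84 → $0.00
Lowest trial balance = -$877.68 (Apr)
Initial deposit = cushion − low point = $877.68 − (-$877.68) = $1,755.36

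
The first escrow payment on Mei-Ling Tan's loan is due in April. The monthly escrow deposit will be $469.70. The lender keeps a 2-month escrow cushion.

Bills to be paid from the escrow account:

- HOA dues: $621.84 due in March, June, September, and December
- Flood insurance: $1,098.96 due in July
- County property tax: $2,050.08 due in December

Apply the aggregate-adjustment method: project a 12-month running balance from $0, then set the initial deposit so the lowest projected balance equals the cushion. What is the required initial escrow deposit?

$1,726.66

Cushion = 2 × $469.70 = $939.40
Trial balance (start $0, +$469.70 each month, − disbursements):
  Apr: +$469.70 → $469.70
  May: +$469.70 → $939.40
  Jun: +$469.70 − $621.84 → $787.26
  Jul: +$469.70 − $1,098.96 → $158.00
  Aug: +$469.70 → $627.70
  Sep: +$469.70 − $621.84 → $475.56
  Oct: +$469.70 → $945.26
  Nov: +$469.70 → $1,414.96
  Dec: +$469.70 − $2,671.92 → -$787.26
  Jan: +$469.70 → -$317.56
  Feb: +$469.70 → $152.14
  Mar: +$469.70 − $621.84 → $0.00
Lowest trial balance = -$787.26 (Dec)
Initial deposit = cushion − low point = $939.40 − (-$787.26) = $1,726.66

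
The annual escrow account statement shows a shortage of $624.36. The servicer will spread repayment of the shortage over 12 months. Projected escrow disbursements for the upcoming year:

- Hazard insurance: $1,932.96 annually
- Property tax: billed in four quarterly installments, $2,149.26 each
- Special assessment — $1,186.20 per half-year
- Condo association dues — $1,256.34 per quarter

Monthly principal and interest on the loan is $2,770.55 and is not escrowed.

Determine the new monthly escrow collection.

$1,546.01

Hazard insurance — $1,932.96
Property tax — $2,149.26 × 4 = $8,597.04
Special assessment — $1,186.20 × 2 = $2,372.40
Condo association dues — $1,256.34 × 4 = $5,025.36
Combined annual = $1,932.96 + $8,597.04 + $2,372.40 + $5,025.36 = $17,927.76
Monthly = $17,927.76 / 12 = $1,493.98
Shortage spread = $624.36 ÷ 12 = $52.03/mo
Adjusted monthly = $1,493.98 + $52.03 = $1,546.01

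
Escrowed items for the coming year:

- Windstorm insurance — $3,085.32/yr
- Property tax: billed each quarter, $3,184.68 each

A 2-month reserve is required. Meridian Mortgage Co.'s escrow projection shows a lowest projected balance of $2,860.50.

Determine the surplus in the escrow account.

Windstorm insurance: $3,085.32/yr
Property tax: $3,184.68 × 4 = $12,738.72/yr
Total per year = $3,085.32 + $12,738.72 = $15,824.04
Base monthly escrow = $15,824.04 ÷ 12 = $1,318.67
Cushion = 2 × $1,318.67 = $2,637.34
Surplus = $2,860.50 − $2,637.34 = $223.16

$223.16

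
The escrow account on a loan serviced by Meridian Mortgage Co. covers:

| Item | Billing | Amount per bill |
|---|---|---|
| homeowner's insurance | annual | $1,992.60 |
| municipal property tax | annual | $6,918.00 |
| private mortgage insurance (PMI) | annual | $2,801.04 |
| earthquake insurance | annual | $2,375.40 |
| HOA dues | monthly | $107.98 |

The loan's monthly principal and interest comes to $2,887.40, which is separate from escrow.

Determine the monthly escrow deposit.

Homeowner's insurance — $1,992.60 annually
Municipal property tax — $6,918.00 annually
Private mortgage insurance (PMI) — $2,801.04 annually
Earthquake insurance — $2,375.40 annually
HOA dues — $107.98 × 12 = $1,295.76 annually
Yearly total = $15,382.80
Monthly escrow = $15,382.80 / 12 = $1,281.90

$1,281.90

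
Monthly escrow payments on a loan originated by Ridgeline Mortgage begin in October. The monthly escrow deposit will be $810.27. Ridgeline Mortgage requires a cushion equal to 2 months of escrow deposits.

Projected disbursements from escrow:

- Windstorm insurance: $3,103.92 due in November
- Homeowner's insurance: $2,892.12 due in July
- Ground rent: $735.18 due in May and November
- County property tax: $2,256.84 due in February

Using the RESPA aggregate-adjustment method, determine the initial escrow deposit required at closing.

Cushion = 2 × $810.27 = $1,620.54
Trial balance (start $0, +$810.27 each month, − disbursements):
  Oct: +$810.27 → $810.27
  Nov: +$810.27 − $3,839.10 → -$2,218.56
  Dec: +$810.27 → -$1,408.29
  Jan: +$810.27 → -$598.02
  Feb: +$810.27 − $2,256.84 → -$2,044.59
  Mar: +$810.27 → -$1,234.32
  Apr: +$810.27 → -$424.05
  May: +$810.27 − $735.18 → -$348.96
  Jun: +$810.27 → $461.31
  Jul: +$810.27 − $2,892.12 → -$1,620.54
  Aug: +$810.27 → -$810.27
  Sep: +$810.27 → $0.00
Lowest trial balance = -$2,218.56 (Nov)
Initial deposit = cushion − low point = $1,620.54 − (-$2,218.56) = $3,839.10

$3,839.10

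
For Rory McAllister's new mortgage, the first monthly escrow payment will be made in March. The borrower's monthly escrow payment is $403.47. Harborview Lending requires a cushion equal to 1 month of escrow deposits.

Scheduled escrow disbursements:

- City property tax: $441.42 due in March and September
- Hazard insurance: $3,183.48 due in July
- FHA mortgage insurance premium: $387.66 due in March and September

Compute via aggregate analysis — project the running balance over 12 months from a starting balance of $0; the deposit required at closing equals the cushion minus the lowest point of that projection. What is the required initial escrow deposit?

$2,420.82

Cushion = 1 × $403.47 = $403.47
Trial balance (start $0, +$403.47 each month, − disbursements):
  Mar: +$403.47 − $829.08 → -$425.61
  Apr: +$403.47 → -$22.14
  May: +$403.47 → $381.33
  Jun: +$403.47 → $784.80
  Jul: +$403.47 − $3,183.48 → -$1,995.21
  Aug: +$403.47 → -$1,591.74
  Sep: +$403.47 − $829.08 → -$2,017.35
  Oct: +$403.47 → -$1,613.88
  Nov: +$403.47 → -$1,210.41
  Dec: +$403.47 → -$806.94
  Jan: +$403.47 → -$403.47
  Feb: +$403.47 → $0.00
Lowest trial balance = -$2,017.35 (Sep)
Initial deposit = cushion − low point = $403.47 − (-$2,017.35) = $2,420.82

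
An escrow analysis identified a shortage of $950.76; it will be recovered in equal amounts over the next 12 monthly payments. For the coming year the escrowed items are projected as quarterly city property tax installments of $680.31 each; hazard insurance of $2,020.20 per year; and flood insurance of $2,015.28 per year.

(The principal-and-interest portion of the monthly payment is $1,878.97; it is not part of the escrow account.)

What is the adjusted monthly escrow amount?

$642.29

City property tax: $680.31 × 4 = $2,721.24 per year
Hazard insurance: $2,020.20 per year
Flood insurance: $2,015.28 per year
Annual escrow total = $6,756.72
Monthly escrow = $6,756.72 / 12 = $563.06
Shortage per month = $950.76 ÷ 12 = $79.23
New monthly escrow = $563.06 + $79.23 = $642.29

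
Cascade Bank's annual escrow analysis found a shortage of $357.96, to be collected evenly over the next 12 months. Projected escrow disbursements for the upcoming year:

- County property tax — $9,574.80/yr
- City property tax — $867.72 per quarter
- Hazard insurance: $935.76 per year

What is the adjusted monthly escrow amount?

County property tax: $9,574.80/yr
City property tax: $867.72 × 4 = $3,470.88/yr
Hazard insurance: $935.76/yr
Annual escrow total = $13,981.44
Monthly = $13,981.44 / 12 = $1,165.12
Shortage spread = $357.96 / 12 = $29.83/mo
New monthly escrow = $1,165.12 + $29.83 = $1,194.95

$1,194.95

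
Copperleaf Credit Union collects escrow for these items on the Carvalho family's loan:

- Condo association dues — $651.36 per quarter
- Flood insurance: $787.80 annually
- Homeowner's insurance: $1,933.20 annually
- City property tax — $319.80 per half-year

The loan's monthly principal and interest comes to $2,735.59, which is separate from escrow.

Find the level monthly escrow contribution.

$497.17

Condo association dues — $651.36 × 4 = $2,605.44 annually
Flood insurance — $787.80 annually
Homeowner's insurance — $1,933.20 annually
City property tax — $319.80 × 2 = $639.60 annually
Annual escrow total = $2,605.44 + $787.80 + $1,933.20 + $639.60 = $5,966.04
Per month = $5,966.04 ÷ 12 = $497.17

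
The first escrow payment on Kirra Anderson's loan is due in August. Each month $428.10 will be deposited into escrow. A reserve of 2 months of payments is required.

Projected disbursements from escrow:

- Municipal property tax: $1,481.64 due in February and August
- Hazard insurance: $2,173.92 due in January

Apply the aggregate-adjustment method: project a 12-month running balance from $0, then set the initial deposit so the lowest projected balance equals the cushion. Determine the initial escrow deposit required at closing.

Cushion = 2 × $428.10 = $856.20
Trial balance (start $0, +$428.10 each month, − disbursements):
  Aug: +$428.10 − $1,481.64 → -$1,053.54
  Sep: +$428.10 → -$625.44
  Oct: +$428.10 → -$197.34
  Nov: +$428.10 → $230.76
  Dec: +$428.10 → $658.86
  Jan: +$428.10 − $2,173.92 → -$1,086.96
  Feb: +$428.10 − $1,481.64 → -$2,140.50
  Mar: +$428.10 → -$1,712.40
  Apr: +$428.10 → -$1,284.30
  May: +$428.10 → -$856.20
  Jun: +$428.10 → -$428.10
  Jul: +$428.10 → $0.00
Lowest trial balance = -$2,140.50 (Feb)
Initial deposit = cushion − low point = $856.20 − (-$2,140.50) = $2,996.70

$2,996.70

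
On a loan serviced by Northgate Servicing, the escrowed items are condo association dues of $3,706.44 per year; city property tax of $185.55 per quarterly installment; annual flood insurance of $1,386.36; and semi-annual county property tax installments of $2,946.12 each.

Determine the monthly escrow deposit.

Condo association dues — $3,706.44/yr
City property tax — $185.55 × 4 = $742.20/yr
Flood insurance — $1,386.36/yr
County property tax — $2,946.12 × 2 = $5,892.24/yr
Total per year = $3,706.44 + $742.20 + $1,386.36 + $5,892.24 = $11,727.24
Monthly = $11,727.24 ÷ 12 = $977.27

$977.27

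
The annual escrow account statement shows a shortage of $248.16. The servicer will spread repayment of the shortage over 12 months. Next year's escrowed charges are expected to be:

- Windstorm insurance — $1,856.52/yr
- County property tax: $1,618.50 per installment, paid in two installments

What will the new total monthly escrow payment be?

Windstorm insurance — $1,856.52 annually
County property tax — $1,618.50 × 2 = $3,237.00 annually
Total per year = $1,856.52 + $3,237.00 = $5,093.52
Monthly = $5,093.52 / 12 = $424.46
Shortage per month = $248.16 ÷ 12 = $20.68
New monthly escrow = $424.46 + $20.68 = $445.14

$445.14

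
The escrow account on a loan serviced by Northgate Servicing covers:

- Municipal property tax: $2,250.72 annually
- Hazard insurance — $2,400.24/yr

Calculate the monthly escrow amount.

Municipal property tax — $2,250.72 annually
Hazard insurance — $2,400.24 annually
Yearly total = $4,650.96
Base monthly escrow = $4,650.96 / 12 = $387.58

$387.58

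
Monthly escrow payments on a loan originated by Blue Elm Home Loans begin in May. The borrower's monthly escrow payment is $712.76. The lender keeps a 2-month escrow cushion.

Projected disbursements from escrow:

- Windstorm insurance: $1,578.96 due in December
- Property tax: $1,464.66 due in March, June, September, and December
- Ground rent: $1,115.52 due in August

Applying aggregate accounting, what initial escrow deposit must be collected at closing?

$2,811.90

Cushion = 2 × $712.76 = $1,425.52
Trial balance (start $0, +$712.76 each month, − disbursements):
  May: +$712.76 → $712.76
  Jun: +$712.76 − $1,464.66 → -$39.14
  Jul: +$712.76 → $673.62
  Aug: +$712.76 − $1,115.52 → $270.86
  Sep: +$712.76 − $1,464.66 → -$481.04
  Oct: +$712.76 → $231.72
  Nov: +$712.76 → $944.48
  Dec: +$712.76 − $3,043.62 → -$1,386.38
  Jan: +$712.76 → -$673.62
  Feb: +$712.76 → $39.14
  Mar: +$712.76 − $1,464.66 → -$712.76
  Apr: +$712.76 → $0.00
Lowest trial balance = -$1,386.38 (Dec)
Initial deposit = cushion − low point = $1,425.52 − (-$1,386.38) = $2,811.90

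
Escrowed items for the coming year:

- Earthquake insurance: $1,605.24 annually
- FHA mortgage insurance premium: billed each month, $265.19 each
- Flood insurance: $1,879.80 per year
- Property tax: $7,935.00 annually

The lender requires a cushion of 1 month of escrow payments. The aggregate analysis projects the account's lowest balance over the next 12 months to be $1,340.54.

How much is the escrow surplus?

Earthquake insurance — $1,605.24/yr
FHA mortgage insurance premium — $265.19 × 12 = $3,182.28/yr
Flood insurance — $1,879.80/yr
Property tax — $7,935.00/yr
Yearly total = $1,605.24 + $3,182.28 + $1,879.80 + $7,935.00 = $14,602.32
Monthly escrow = $14,602.32 ÷ 12 = $1,216.86
Cushion = 1 × $1,216.86 = $1,216.86
Excess over cushion: $1,340.54 − $1,216.86 = $123.68

$123.68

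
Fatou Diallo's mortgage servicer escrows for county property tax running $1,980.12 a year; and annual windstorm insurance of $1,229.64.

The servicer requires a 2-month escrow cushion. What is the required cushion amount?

County property tax = $1,980.12
Windstorm insurance = $1,229.64
Combined annual = $1,980.12 + $1,229.64 = $3,209.76
Base monthly escrow = $3,209.76 / 12 = $267.48
Required cushion = 2 × $267.48 = $534.96

$534.96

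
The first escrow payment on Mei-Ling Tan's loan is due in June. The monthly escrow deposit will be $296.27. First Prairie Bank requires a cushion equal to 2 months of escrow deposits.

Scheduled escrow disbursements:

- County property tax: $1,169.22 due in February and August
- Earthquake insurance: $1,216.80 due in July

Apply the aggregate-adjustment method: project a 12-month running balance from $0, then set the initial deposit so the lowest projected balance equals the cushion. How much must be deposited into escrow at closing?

$2,089.75

Cushion = 2 × $296.27 = $592.54
Trial balance (start $0, +$296.27 each month, − disbursements):
  Jun: +$296.27 → $296.27
  Jul: +$296.27 − $1,216.80 → -$624.26
  Aug: +$296.27 − $1,169.22 → -$1,497.21
  Sep: +$296.27 → -$1,200.94
  Oct: +$296.27 → -$904.67
  Nov: +$296.27 → -$608.40
  Dec: +$296.27 → -$312.13
  Jan: +$296.27 → -$15.86
  Feb: +$296.27 − $1,169.22 → -$888.81
  Mar: +$296.27 → -$592.54
  Apr: +$296.27 → -$296.27
  May: +$296.27 → $0.00
Lowest trial balance = -$1,497.21 (Aug)
Initial deposit = cushion − low point = $592.54 − (-$1,497.21) = $2,089.75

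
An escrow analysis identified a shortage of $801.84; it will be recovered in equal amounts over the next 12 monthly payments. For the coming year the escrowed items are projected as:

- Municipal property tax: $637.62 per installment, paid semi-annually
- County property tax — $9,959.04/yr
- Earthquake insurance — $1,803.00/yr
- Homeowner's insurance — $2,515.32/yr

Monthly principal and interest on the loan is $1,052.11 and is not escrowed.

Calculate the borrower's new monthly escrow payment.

$1,362.87

Municipal property tax = $637.62 × 2 = $1,275.24 annually
County property tax = $9,959.04 annually
Earthquake insurance = $1,803.00 annually
Homeowner's insurance = $2,515.32 annually
Combined annual = $1,275.24 + $9,959.04 + $1,803.00 + $2,515.32 = $15,552.60
Monthly = $15,552.60 ÷ 12 = $1,296.05
Shortage spread = $801.84 ÷ 12 = $66.82/mo
New monthly escrow = $1,296.05 + $66.82 = $1,362.87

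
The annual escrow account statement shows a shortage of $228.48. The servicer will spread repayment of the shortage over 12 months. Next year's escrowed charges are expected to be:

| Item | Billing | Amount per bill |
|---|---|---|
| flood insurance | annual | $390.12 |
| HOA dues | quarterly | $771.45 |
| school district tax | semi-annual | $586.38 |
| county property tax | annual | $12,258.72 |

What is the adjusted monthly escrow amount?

$1,427.99

Flood insurance — $390.12 annually
HOA dues — $771.45 × 4 = $3,085.80 annually
School district tax — $586.38 × 2 = $1,172.76 annually
County property tax — $12,258.72 annually
Total per year = $16,907.40
Monthly = $16,907.40 / 12 = $1,408.95
Monthly shortage recovery: $228.48 ÷ 12 = $19.04
New monthly escrow = $1,408.95 + $19.04 = $1,427.99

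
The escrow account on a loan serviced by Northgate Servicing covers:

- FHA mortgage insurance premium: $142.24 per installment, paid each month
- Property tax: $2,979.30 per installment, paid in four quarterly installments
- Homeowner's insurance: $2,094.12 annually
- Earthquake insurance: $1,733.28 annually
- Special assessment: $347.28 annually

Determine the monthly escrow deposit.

FHA mortgage insurance premium: $142.24 × 12 = $1,706.88
Property tax: $2,979.30 × 4 = $11,917.20
Homeowner's insurance: $2,094.12
Earthquake insurance: $1,733.28
Special assessment: $347.28
Yearly total = $17,798.76
Per month = $17,798.76 ÷ 12 = $1,483.23

$1,483.23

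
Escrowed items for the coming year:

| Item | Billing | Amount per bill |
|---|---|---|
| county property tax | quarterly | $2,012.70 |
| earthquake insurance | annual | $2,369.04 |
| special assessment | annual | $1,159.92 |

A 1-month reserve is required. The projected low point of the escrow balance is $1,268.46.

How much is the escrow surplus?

$303.48

County property tax: $2,012.70 × 4 = $8,050.80/yr
Earthquake insurance: $2,369.04/yr
Special assessment: $1,159.92/yr
Combined annual = $8,050.80 + $2,369.04 + $1,159.92 = $11,579.76
Base monthly escrow = $11,579.76 / 12 = $964.98
Required reserve = 1 × $964.98 = $964.98
Surplus = $1,268.46 − $964.98 = $303.48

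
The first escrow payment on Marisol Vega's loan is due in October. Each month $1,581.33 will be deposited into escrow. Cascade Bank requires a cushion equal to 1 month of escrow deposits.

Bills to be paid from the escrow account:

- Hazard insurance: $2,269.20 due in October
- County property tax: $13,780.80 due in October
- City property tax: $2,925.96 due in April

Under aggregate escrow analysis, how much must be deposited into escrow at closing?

$16,050.00

Cushion = 1 × $1,581.33 = $1,581.33
Trial balance (start $0, +$1,581.33 each month, − disbursements):
  Oct: +$1,581.33 − $16,050.00 → -$14,468.67
  Nov: +$1,581.33 → -$12,887.34
  Dec: +$1,581.33 → -$11,306.01
  Jan: +$1,581.33 → -$9,724.68
  Feb: +$1,581.33 → -$8,143.35
  Mar: +$1,581.33 → -$6,562.02
  Apr: +$1,581.33 − $2,925.96 → -$7,906.65
  May: +$1,581.33 → -$6,325.32
  Jun: +$1,581.33 → -$4,743.99
  Jul: +$1,581.33 → -$3,162.66
  Aug: +$1,581.33 → -$1,581.33
  Sep: +$1,581.33 → $0.00
Lowest trial balance = -$14,468.67 (Oct)
Initial deposit = cushion − low point = $1,581.33 − (-$14,468.67) = $16,050.00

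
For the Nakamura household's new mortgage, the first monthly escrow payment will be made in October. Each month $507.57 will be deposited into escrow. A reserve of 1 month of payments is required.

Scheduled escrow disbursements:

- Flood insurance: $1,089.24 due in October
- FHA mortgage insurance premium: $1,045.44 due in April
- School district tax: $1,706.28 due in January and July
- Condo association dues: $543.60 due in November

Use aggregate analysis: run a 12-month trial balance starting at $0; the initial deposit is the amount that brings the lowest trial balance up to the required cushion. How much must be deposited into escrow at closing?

$1,816.41

Cushion = 1 × $507.57 = $507.57
Trial balance (start $0, +$507.57 each month, − disbursements):
  Oct: +$507.57 − $1,089.24 → -$581.67
  Nov: +$507.57 − $543.60 → -$617.70
  Dec: +$507.57 → -$110.13
  Jan: +$507.57 − $1,706.28 → -$1,308.84
  Feb: +$507.57 → -$801.27
  Mar: +$507.57 → -$293.70
  Apr: +$507.57 − $1,045.44 → -$831.57
  May: +$507.57 → -$324.00
  Jun: +$507.57 → $183.57
  Jul: +$507.57 − $1,706.28 → -$1,015.14
  Aug: +$507.57 → -$507.57
  Sep: +$507.57 → $0.00
Lowest trial balance = -$1,308.84 (Jan)
Initial deposit = cushion − low point = $507.57 − (-$1,308.84) = $1,816.41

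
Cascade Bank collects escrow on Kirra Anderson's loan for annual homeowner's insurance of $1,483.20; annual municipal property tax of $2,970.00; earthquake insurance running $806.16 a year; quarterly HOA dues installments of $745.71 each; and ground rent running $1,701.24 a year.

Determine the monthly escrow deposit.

$828.62

Homeowner's insurance — $1,483.20 annually
Municipal property tax — $2,970.00 annually
Earthquake insurance — $806.16 annually
HOA dues — $745.71 × 4 = $2,982.84 annually
Ground rent — $1,701.24 annually
Annual escrow total = $9,943.44
Base monthly escrow = $9,943.44 ÷ 12 = $828.62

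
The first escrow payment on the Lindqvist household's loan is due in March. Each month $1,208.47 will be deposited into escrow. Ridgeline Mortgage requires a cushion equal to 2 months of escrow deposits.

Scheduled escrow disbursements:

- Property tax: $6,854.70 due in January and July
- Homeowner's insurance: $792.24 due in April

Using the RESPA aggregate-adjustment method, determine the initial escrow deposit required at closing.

$4,021.53

Cushion = 2 × $1,208.47 = $2,416.94
Trial balance (start $0, +$1,208.47 each month, − disbursements):
  Mar: +$1,208.47 → $1,208.47
  Apr: +$1,208.47 − $792.24 → $1,624.70
  May: +$1,208.47 → $2,833.17
  Jun: +$1,208.47 → $4,041.64
  Jul: +$1,208.47 − $6,854.70 → -$1,604.59
  Aug: +$1,208.47 → -$396.12
  Sep: +$1,208.47 → $812.35
  Oct: +$1,208.47 → $2,020.82
  Nov: +$1,208.47 → $3,229.29
  Dec: +$1,208.47 → $4,437.76
  Jan: +$1,208.47 − $6,854.70 → -$1,208.47
  Feb: +$1,208.47 → $0.00
Lowest trial balance = -$1,604.59 (Jul)
Initial deposit = cushion − low point = $2,416.94 − (-$1,604.59) = $4,021.53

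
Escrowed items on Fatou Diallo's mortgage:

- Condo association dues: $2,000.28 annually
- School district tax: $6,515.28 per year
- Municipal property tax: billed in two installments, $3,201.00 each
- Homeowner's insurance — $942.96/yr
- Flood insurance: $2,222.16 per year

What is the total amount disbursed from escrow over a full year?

Condo association dues = $2,000.28 per year
School district tax = $6,515.28 per year
Municipal property tax = $3,201.00 × 2 = $6,402.00 per year
Homeowner's insurance = $942.96 per year
Flood insurance = $2,222.16 per year
Yearly total = $2,000.28 + $6,515.28 + $6,402.00 + $942.96 + $2,222.16 = $18,082.68

$18,082.68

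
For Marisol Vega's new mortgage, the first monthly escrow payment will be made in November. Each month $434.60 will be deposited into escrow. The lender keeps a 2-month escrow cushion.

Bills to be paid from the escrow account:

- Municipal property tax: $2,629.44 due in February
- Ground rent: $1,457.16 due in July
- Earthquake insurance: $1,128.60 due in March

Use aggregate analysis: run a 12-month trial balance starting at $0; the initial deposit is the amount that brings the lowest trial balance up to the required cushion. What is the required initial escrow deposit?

Cushion = 2 × $434.60 = $869.20
Trial balance (start $0, +$434.60 each month, − disbursements):
  Nov: +$434.60 → $434.60
  Dec: +$434.60 → $869.20
  Jan: +$434.60 → $1,303.80
  Feb: +$434.60 − $2,629.44 → -$891.04
  Mar: +$434.60 − $1,128.60 → -$1,585.04
  Apr: +$434.60 → -$1,150.44
  May: +$434.60 → -$715.84
  Jun: +$434.60 → -$281.24
  Jul: +$434.60 − $1,457.16 → -$1,303.80
  Aug: +$434.60 → -$869.20
  Sep: +$434.60 → -$434.60
  Oct: +$434.60 → $0.00
Lowest trial balance = -$1,585.04 (Mar)
Initial deposit = cushion − low point = $869.20 − (-$1,585.04) = $2,454.24

$2,454.24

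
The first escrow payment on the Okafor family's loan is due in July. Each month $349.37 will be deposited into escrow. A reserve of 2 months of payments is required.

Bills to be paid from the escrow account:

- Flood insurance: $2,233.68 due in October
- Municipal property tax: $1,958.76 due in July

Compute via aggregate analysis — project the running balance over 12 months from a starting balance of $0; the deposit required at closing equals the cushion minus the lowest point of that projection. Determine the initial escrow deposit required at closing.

Cushion = 2 × $349.37 = $698.74
Trial balance (start $0, +$349.37 each month, − disbursements):
  Jul: +$349.37 − $1,958.76 → -$1,609.39
  Aug: +$349.37 → -$1,260.02
  Sep: +$349.37 → -$910.65
  Oct: +$349.37 − $2,233.68 → -$2,794.96
  Nov: +$349.37 → -$2,445.59
  Dec: +$349.37 → -$2,096.22
  Jan: +$349.37 → -$1,746.85
  Feb: +$349.37 → -$1,397.48
  Mar: +$349.37 → -$1,048.11
  Apr: +$349.37 → -$698.74
  May: +$349.37 → -$349.37
  Jun: +$349.37 → $0.00
Lowest trial balance = -$2,794.96 (Oct)
Initial deposit = cushion − low point = $698.74 − (-$2,794.96) = $3,493.70

$3,493.70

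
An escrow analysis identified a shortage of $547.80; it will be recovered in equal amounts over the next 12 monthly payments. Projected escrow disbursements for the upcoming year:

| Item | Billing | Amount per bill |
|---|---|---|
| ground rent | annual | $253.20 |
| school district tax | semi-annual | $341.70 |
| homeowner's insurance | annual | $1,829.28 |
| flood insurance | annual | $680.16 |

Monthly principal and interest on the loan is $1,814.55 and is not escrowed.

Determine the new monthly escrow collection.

Ground rent — $253.20/yr
School district tax — $341.70 × 2 = $683.40/yr
Homeowner's insurance — $1,829.28/yr
Flood insurance — $680.16/yr
Total per year = $253.20 + $683.40 + $1,829.28 + $680.16 = $3,446.04
Monthly = $3,446.04 / 12 = $287.17
Monthly shortage recovery: $547.80 ÷ 12 = $45.65
New monthly escrow = $287.17 + $45.65 = $332.82

$332.82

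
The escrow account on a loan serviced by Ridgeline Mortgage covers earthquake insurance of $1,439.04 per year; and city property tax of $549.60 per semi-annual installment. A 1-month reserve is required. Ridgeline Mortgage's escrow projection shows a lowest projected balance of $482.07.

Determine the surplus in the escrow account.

$270.55

Earthquake insurance — $1,439.04/yr
City property tax — $549.60 × 2 = $1,099.20/yr
Total annual escrow = $2,538.24
Monthly = $2,538.24 / 12 = $211.52
Cushion = 1 × $211.52 = $211.52
Surplus = $482.07 − $211.52 = $270.55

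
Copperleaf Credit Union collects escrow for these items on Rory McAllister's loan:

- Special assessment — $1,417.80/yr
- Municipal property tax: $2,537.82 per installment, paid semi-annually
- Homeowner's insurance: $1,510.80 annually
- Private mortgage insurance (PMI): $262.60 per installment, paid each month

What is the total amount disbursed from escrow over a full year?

$11,155.44

Special assessment = $1,417.80 annually
Municipal property tax = $2,537.82 × 2 = $5,075.64 annually
Homeowner's insurance = $1,510.80 annually
Private mortgage insurance (PMI) = $262.60 × 12 = $3,151.20 annually
Total annual escrow = $1,417.80 + $5,075.64 + $1,510.80 + $3,151.20 = $11,155.44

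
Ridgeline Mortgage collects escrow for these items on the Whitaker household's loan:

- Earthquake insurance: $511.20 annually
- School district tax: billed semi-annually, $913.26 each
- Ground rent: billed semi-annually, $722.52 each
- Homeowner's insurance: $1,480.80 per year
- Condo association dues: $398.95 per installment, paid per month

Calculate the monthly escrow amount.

$837.58

Earthquake insurance: $511.20
School district tax: $913.26 × 2 = $1,826.52
Ground rent: $722.52 × 2 = $1,445.04
Homeowner's insurance: $1,480.80
Condo association dues: $398.95 × 12 = $4,787.40
Total per year = $511.20 + $1,826.52 + $1,445.04 + $1,480.80 + $4,787.40 = $10,050.96
Base monthly escrow = $10,050.96 ÷ 12 = $837.58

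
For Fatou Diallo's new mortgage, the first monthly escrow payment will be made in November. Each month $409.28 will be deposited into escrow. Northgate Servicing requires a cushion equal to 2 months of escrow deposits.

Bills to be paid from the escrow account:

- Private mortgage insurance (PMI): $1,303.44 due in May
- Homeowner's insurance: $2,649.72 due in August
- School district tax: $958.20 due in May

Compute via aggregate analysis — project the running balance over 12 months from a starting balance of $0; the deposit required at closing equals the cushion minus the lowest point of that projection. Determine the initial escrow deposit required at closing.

$1,637.12

Cushion = 2 × $409.28 = $818.56
Trial balance (start $0, +$409.28 each month, − disbursements):
  Nov: +$409.28 → $409.28
  Dec: +$409.28 → $818.56
  Jan: +$409.28 → $1,227.84
  Feb: +$409.28 → $1,637.12
  Mar: +$409.28 → $2,046.40
  Apr: +$409.28 → $2,455.68
  May: +$409.28 − $2,261.64 → $603.32
  Jun: +$409.28 → $1,012.60
  Jul: +$409.28 → $1,421.88
  Aug: +$409.28 − $2,649.72 → -$818.56
  Sep: +$409.28 → -$409.28
  Oct: +$409.28 → $0.00
Lowest trial balance = -$818.56 (Aug)
Initial deposit = cushion − low point = $818.56 − (-$818.56) = $1,637.12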